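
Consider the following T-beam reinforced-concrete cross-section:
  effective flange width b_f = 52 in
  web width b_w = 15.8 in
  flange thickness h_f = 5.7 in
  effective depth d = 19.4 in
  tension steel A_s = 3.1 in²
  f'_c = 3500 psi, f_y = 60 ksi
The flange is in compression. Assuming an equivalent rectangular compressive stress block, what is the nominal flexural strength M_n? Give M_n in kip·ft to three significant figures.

Tension: T = A_s f_y = 3.1 × 60 = 186 kips.
Try a within the flange: a = T/(0.85 f'_c b_f) = 186/(0.85 × 3.5 × 52) = 1.202 in.
Since a = 1.202 ≤ h_f = 5.7 in, the stress block lies entirely in the flange; analyse as a rectangular beam of width b_f.
M_n = T(d − a/2) = 186 × (19.4 − 0.601) = 3496.6 kip·in.
M_n = 3496.6/12 = 291.38 kip·ft.

M_n ≈ 291 kip·ft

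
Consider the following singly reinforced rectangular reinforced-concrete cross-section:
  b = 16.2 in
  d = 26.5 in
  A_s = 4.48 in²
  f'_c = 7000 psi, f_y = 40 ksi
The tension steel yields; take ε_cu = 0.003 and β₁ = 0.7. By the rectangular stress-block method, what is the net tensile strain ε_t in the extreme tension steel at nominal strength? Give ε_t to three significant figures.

ε_t ≈ 0.0269

a = A_s f_y/(0.85 f'_c b) = 1.859 in.
β₁ = 0.7, so c = a/β₁ = 1.859/0.7 = 2.656 in.
From the linear strain diagram with ε_cu = 0.003: ε_t = 0.003 (d − c)/c = 0.003 × (26.5 − 2.656)/2.656 = 0.0269.
Since ε_t ≥ 0.005, the section is tension-controlled.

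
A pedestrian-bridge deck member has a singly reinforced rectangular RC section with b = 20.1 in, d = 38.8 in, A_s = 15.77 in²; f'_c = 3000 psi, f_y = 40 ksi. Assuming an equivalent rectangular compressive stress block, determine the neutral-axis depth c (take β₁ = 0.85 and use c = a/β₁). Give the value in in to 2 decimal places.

T = A_s f_y = 15.77 × 40 = 630.8 kips.
a = T/(0.85 f'_c b) = 630.8/(0.85 × 3 × 20.1) = 12.3071 in.
With β₁ = 0.85, c = a/β₁ = 12.3071/0.85 = 14.48 in.

c ≈ 14.48 in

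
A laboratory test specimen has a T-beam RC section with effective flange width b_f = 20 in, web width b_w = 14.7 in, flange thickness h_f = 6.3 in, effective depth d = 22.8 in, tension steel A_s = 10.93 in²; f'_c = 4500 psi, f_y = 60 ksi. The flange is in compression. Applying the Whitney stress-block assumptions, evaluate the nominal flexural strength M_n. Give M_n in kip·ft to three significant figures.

M_n ≈ 1010 kip·ft

Tension: T = A_s f_y = 10.93 × 60 = 655.8 kips.
Try a within the flange: a = T/(0.85 f'_c b_f) = 655.8/(0.85 × 4.5 × 20) = 8.573 in.
a = 8.573 > h_f = 6.3 in: the block extends into the web. Split into flange-overhang and web parts.
C_f = 0.85 f'_c (b_f − b_w) h_f = 0.85 × 4.5 × (20 − 14.7) × 6.3 = 127.7 kips.
Remaining web compression depth: a_w = (T − C_f)/(0.85 f'_c b_w) = (655.8 − 127.7)/(0.85 × 4.5 × 14.7) = 9.392 in.
M_n = C_f(d − h_f/2) + (T − C_f)(d − a_w/2) = 127.7 × (22.8 − 3.15) + 528.1 × (22.8 − 4.696) = 2509.3 + 9560.7 = 12070.0 kip·in.
M_n = 12070.0/12 = 1005.83 kip·ft.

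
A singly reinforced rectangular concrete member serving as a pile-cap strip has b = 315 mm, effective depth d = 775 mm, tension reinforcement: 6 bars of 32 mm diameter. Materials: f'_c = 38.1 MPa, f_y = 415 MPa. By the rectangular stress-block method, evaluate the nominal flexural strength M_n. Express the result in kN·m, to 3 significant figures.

A_s = 6 × 804 = 4824 mm².
T = A_s f_y = 4824 × 415 = 2001960 N = 2001.96 kN.
From C = T: a = T/(0.85 f'_c b) = 2001960/(0.85 × 38.1 × 315) = 196.25 mm.
M_n = T(d − a/2) = 2001.96 kN × (775 − 98.125) mm = 1355.08 kN·m.

M_n ≈ 1360 kN·m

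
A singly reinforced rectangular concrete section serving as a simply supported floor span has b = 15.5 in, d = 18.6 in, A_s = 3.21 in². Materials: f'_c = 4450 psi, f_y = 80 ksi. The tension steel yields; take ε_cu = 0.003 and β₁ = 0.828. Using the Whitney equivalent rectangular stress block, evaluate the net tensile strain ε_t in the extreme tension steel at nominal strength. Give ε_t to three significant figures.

ε_t ≈ 0.00755

a = A_s f_y/(0.85 f'_c b) = 4.380 in.
β₁ = 0.828, so c = a/β₁ = 4.380/0.828 = 5.290 in.
From the linear strain diagram with ε_cu = 0.003: ε_t = 0.003 (d − c)/c = 0.003 × (18.6 − 5.290)/5.290 = 0.00755.
Since ε_t ≥ 0.005, the section is tension-controlled.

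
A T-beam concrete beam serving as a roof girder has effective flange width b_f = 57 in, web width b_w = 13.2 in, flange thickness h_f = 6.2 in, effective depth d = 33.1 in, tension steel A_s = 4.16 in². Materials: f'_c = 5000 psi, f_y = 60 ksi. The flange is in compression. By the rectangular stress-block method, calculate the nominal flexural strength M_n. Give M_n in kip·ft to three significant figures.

M_n ≈ 678 kip·ft

Tension: T = A_s f_y = 4.16 × 60 = 249.6 kips.
Try a within the flange: a = T/(0.85 f'_c b_f) = 249.6/(0.85 × 5 × 57) = 1.030 in.
Since a = 1.030 ≤ h_f = 6.2 in, the stress block lies entirely in the flange; analyse as a rectangular beam of width b_f.
M_n = T(d − a/2) = 249.6 × (33.1 − 0.515) = 8133.2 kip·in.
M_n = 8133.2/12 = 677.77 kip·ft.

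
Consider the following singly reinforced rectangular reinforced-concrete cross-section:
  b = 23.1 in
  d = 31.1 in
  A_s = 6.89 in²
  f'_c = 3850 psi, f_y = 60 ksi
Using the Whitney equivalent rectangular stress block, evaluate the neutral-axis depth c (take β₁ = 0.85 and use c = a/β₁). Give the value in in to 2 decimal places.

T = A_s f_y = 6.89 × 60 = 413.4 kips.
a = T/(0.85 f'_c b) = 413.4/(0.85 × 3.85 × 23.1) = 5.4686 in.
With β₁ = 0.85, c = a/β₁ = 5.4686/0.85 = 6.43 in.

c ≈ 6.43 in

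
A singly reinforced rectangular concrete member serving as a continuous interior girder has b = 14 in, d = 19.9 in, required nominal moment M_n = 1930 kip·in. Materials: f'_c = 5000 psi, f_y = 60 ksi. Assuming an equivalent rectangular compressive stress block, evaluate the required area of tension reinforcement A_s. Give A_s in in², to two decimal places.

A_s ≈ 1.69 in²

From M_n = 0.85 f'_c a b (d − a/2):
a = d − √(d² − 2M_n/(0.85 f'_c b)) = 19.9 − √(19.9² − 2 × 1930/(0.85 × 5 × 14)) = 1.703 in.
A_s = 0.85 f'_c a b / f_y = 0.85 × 5 × 1.703 × 14 / 60 = 1.689 in².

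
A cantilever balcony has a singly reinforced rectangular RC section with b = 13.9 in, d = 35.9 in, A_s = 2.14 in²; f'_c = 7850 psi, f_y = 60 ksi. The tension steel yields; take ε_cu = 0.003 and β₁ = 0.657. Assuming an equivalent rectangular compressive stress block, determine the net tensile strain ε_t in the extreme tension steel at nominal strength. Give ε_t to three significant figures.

ε_t ≈ 0.0481

a = A_s f_y/(0.85 f'_c b) = 1.384 in.
β₁ = 0.657, so c = a/β₁ = 1.384/0.657 = 2.107 in.
From the linear strain diagram with ε_cu = 0.003: ε_t = 0.003 (d − c)/c = 0.003 × (35.9 − 2.107)/2.107 = 0.0481.
Since ε_t ≥ 0.005, the section is tension-controlled.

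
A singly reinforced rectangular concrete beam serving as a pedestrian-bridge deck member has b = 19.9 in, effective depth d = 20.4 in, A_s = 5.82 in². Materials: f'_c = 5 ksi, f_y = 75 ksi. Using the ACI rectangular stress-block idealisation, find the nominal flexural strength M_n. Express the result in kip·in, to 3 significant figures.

M_n ≈ 7780 kip·in

T = A_s f_y = 5.82 × 75 = 436.5 kips.
a = T/(0.85 f'_c b) = 436.5/(0.85 × 5 × 19.9) = 5.161 in.
M_n = T(d − a/2) = 436.5 × (20.4 − 2.5805) = 7778.2 kip·in.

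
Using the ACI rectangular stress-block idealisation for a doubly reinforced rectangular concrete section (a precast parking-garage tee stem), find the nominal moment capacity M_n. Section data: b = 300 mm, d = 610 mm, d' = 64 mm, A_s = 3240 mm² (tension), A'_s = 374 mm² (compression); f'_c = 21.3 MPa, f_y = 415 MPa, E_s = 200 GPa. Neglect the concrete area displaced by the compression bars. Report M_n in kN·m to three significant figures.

Assume both tension and compression steel yield.
Net tension couple steel: A_s − A'_s = 2866 mm².
a = (A_s − A'_s) f_y / (0.85 f'_c b) = 1189390/(0.85 × 21.3 × 300) = 218.98 mm.
c = a/β₁ = 218.98/0.85 = 257.62 mm; ε'_s = 0.003(c − d')/c = 0.0023 ≥ f_y/E_s = 0.0021, so compression steel does yield.
M_n = (A_s − A'_s) f_y (d − a/2) + A'_s f_y (d − d') = [1189390 × (610 − 109.49) + 155210 × (610 − 64)] × 10⁻⁶ = 595.30 + 84.74 = 680.04 kN·m.

M_n ≈ 680 kN·m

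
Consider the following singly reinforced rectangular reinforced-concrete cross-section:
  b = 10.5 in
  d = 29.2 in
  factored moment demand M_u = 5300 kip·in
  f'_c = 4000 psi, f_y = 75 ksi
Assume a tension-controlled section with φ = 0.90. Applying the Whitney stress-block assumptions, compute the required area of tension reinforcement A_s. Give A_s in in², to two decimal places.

A_s ≈ 3.02 in²

M_n = M_u/φ = 5300/0.90 = 5888.89 kip·in.
From M_n = 0.85 f'_c a b (d − a/2):
a = d − √(d² − 2M_n/(0.85 f'_c b)) = 29.2 − √(29.2² − 2 × 5888.89/(0.85 × 4 × 10.5)) = 6.337 in.
A_s = 0.85 f'_c a b / f_y = 0.85 × 4 × 6.337 × 10.5 / 75 = 3.016 in².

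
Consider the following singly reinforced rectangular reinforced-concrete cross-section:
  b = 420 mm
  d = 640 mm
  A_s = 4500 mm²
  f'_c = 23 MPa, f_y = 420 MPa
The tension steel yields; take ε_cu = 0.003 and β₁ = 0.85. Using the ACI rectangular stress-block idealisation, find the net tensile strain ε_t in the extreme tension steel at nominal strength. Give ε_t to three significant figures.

ε_t ≈ 0.00409

a = A_s f_y/(0.85 f'_c b) = 230.18 mm.
β₁ = 0.85, so c = a/β₁ = 230.18/0.85 = 270.80 mm.
From the linear strain diagram with ε_cu = 0.003: ε_t = 0.003 (d − c)/c = 0.003 × (640 − 270.80)/270.80 = 0.00409.
ε_t is between 0.004 and 0.005 — transition zone.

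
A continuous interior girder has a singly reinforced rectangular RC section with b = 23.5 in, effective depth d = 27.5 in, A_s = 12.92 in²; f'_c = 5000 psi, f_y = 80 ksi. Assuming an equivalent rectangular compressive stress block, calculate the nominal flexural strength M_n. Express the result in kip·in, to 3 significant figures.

M_n ≈ 23100 kip·in

T = A_s f_y = 12.92 × 80 = 1033.6 kips.
a = T/(0.85 f'_c b) = 1033.6/(0.85 × 5 × 23.5) = 10.349 in.
M_n = T(d − a/2) = 1033.6 × (27.5 − 5.1745) = 23075.6 kip·in.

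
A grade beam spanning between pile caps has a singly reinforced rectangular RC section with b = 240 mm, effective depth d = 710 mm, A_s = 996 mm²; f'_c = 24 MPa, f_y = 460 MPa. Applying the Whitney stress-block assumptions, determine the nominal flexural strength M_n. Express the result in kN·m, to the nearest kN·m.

M_n ≈ 304 kN·m

T = A_s f_y = 996 × 460 = 458160 N = 458.16 kN.
From C = T: a = T/(0.85 f'_c b) = 458160/(0.85 × 24 × 240) = 93.58 mm.
M_n = T(d − a/2) = 458.16 kN × (710 − 46.79) mm = 303.86 kN·m.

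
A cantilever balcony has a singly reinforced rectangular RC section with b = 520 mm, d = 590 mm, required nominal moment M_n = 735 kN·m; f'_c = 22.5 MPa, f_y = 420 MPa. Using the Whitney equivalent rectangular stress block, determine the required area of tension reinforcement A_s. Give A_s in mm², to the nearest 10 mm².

With M_n = 0.85 f'_c a b (d − a/2), solve the quadratic for a:
a = d − √(d² − 2M_n/(0.85 f'_c b)) = 590 − √(590² − 2 × 735×10⁶/(0.85 × 22.5 × 520)) = 142.47 mm.
A_s = 0.85 f'_c a b / f_y = 0.85 × 22.5 × 142.47 × 520 / 420 = 3373.5 mm².

A_s ≈ 3370 mm²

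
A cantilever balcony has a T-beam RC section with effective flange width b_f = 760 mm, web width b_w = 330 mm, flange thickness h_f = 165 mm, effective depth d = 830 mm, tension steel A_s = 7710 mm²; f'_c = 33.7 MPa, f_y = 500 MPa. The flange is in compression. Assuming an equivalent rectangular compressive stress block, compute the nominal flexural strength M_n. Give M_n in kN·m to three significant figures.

Tension: T = A_s f_y = 7710 × 500 = 3855000 N.
Try a within the flange: a = T/(0.85 f'_c b_f) = 3855000/(0.85 × 33.7 × 760) = 177.08 mm.
a = 177.08 > h_f = 165 mm: the block extends into the web. Split into flange-overhang and web parts.
C_f = 0.85 f'_c (b_f − b_w) h_f = 0.85 × 33.7 × (760 − 330) × 165 = 2032363 N.
Remaining web compression depth: a_w = (T − C_f)/(0.85 f'_c b_w) = (3855000 − 2032363)/(0.85 × 33.7 × 330) = 192.81 mm.
M_n = C_f(d − h_f/2) + (T − C_f)(d − a_w/2) = 2032363 × (830 − 82.5) + 1822637 × (830 − 96.405) = 1519.19 + 1337.08 = 2856.27 × 10⁶ N·mm.
M_n = 2856.27 kN·m.

M_n ≈ 2860 kN·m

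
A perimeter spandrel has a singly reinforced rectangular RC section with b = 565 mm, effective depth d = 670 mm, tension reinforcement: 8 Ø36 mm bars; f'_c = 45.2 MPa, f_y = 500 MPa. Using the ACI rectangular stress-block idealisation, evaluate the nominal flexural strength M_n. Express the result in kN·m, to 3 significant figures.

M_n ≈ 2350 kN·m

A_s = 8 × 1018 = 8144 mm².
T = A_s f_y = 8144 × 500 = 4072000 N = 4072 kN.
From C = T: a = T/(0.85 f'_c b) = 4072000/(0.85 × 45.2 × 565) = 187.59 mm.
M_n = T(d − a/2) = 4072 kN × (670 − 93.795) mm = 2346.31 kN·m.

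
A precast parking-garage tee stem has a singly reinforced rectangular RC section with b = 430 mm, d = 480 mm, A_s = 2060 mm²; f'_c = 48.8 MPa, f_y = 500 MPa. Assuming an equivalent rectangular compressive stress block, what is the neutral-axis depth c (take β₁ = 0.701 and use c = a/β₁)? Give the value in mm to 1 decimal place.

c ≈ 82.4 mm

T = A_s f_y = 2060 × 500 = 1030000 N = 1030 kN.
Setting C = 0.85 f'_c a b equal to T: a = 1030000/(0.85 × 48.8 × 430) = 57.747 mm.
With β₁ = 0.701, c = a/β₁ = 57.747/0.701 = 82.4 mm.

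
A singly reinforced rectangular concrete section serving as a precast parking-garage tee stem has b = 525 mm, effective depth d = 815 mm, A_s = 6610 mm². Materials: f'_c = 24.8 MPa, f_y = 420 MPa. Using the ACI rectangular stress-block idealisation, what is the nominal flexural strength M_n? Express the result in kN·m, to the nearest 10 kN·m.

T = A_s f_y = 6610 × 420 = 2776200 N = 2776.2 kN.
From C = T: a = T/(0.85 f'_c b) = 2776200/(0.85 × 24.8 × 525) = 250.85 mm.
M_n = T(d − a/2) = 2776.2 kN × (815 − 125.425) mm = 1914.40 kN·m.

M_n ≈ 1910 kN·m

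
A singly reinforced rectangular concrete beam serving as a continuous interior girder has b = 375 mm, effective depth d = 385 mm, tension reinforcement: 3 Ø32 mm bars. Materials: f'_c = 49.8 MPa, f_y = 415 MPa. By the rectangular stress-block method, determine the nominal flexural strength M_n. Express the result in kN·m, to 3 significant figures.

A_s = 3 × 804 = 2412 mm².
T = A_s f_y = 2412 × 415 = 1000980 N = 1000.98 kN.
From C = T: a = T/(0.85 f'_c b) = 1000980/(0.85 × 49.8 × 375) = 63.06 mm.
M_n = T(d − a/2) = 1000.98 kN × (385 − 31.53) mm = 353.82 kN·m.

M_n ≈ 354 kN·m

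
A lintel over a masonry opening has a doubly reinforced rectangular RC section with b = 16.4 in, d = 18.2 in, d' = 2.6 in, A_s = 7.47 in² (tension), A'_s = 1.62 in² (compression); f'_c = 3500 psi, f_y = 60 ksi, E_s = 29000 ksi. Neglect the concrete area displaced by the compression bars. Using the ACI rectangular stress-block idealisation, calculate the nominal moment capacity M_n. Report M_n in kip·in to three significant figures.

Assume both steels yield.
a = (A_s − A'_s) f_y/(0.85 f'_c b) = (7.47 − 1.62) × 60/(0.85 × 3.5 × 16.4) = 7.194 in.
c = a/β₁ = 7.194/0.85 = 8.464 in; ε'_s = 0.003(c − d')/c = 0.0021 ≥ ε_y = 0.0021, so the compression steel yields.
M_n = (A_s − A'_s) f_y (d − a/2) + A'_s f_y (d − d') = 351 × (18.2 − 3.597) + 97.2 × (18.2 − 2.6) = 5125.7 + 1516.3 = 6642.0 kip·in.

M_n ≈ 6640 kip·in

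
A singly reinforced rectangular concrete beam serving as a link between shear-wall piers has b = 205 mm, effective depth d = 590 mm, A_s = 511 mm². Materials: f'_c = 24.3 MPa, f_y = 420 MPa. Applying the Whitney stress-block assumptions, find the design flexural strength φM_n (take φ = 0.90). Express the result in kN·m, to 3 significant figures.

T = A_s f_y = 511 × 420 = 214620 N = 214.62 kN.
From C = T: a = T/(0.85 f'_c b) = 214620/(0.85 × 24.3 × 205) = 50.69 mm.
M_n = T(d − a/2) = 214.62 kN × (590 − 25.345) mm = 121.19 kN·m.
φM_n = 0.90 × 121.19 = 109.07 kN·m.

φM_n ≈ 109 kN·m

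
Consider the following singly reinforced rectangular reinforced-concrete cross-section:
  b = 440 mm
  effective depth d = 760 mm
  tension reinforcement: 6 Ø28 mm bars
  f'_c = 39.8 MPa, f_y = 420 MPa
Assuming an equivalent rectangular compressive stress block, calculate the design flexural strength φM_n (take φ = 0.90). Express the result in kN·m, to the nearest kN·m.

φM_n ≈ 989 kN·m

A_s = 6 × 616 = 3696 mm².
T = A_s f_y = 3696 × 420 = 1552320 N = 1552.32 kN.
From C = T: a = T/(0.85 f'_c b) = 1552320/(0.85 × 39.8 × 440) = 104.29 mm.
M_n = T(d − a/2) = 1552.32 kN × (760 − 52.145) mm = 1098.82 kN·m.
φM_n = 0.90 × 1098.82 = 988.94 kN·m.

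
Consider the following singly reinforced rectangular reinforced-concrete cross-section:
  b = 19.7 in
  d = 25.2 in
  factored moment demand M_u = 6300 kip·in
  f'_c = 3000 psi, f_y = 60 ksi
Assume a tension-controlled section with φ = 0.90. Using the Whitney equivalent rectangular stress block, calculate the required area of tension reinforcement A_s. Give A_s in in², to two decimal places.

A_s ≈ 5.29 in²

M_n = M_u/φ = 6300/0.90 = 7000 kip·in.
From M_n = 0.85 f'_c a b (d − a/2):
a = d − √(d² − 2M_n/(0.85 f'_c b)) = 25.2 − √(25.2² − 2 × 7000/(0.85 × 3 × 19.7)) = 6.323 in.
A_s = 0.85 f'_c a b / f_y = 0.85 × 3 × 6.323 × 19.7 / 60 = 5.294 in².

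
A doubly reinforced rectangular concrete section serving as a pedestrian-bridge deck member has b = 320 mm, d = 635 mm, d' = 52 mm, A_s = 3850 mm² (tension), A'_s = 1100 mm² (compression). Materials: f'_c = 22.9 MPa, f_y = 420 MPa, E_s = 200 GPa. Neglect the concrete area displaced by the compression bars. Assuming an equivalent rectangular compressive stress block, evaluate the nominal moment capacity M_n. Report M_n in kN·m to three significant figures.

M_n ≈ 896 kN·m

Assume both tension and compression steel yield.
Net tension couple steel: A_s − A'_s = 2750 mm².
a = (A_s − A'_s) f_y / (0.85 f'_c b) = 1155000/(0.85 × 22.9 × 320) = 185.43 mm.
c = a/β₁ = 185.43/0.85 = 218.15 mm; ε'_s = 0.003(c − d')/c = 0.0023 ≥ f_y/E_s = 0.0021, so compression steel does yield.
M_n = (A_s − A'_s) f_y (d − a/2) + A'_s f_y (d − d') = [1155000 × (635 − 92.715) + 462000 × (635 − 52)] × 10⁻⁶ = 626.34 + 269.35 = 895.69 kN·m.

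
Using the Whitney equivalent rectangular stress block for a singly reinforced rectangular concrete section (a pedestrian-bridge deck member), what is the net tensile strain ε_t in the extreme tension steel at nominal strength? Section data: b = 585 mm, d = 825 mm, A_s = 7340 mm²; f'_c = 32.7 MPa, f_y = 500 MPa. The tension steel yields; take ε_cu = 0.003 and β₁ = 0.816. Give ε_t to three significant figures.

a = A_s f_y/(0.85 f'_c b) = 225.71 mm.
β₁ = 0.816, so c = a/β₁ = 225.71/0.816 = 276.61 mm.
From the linear strain diagram with ε_cu = 0.003: ε_t = 0.003 (d − c)/c = 0.003 × (825 − 276.61)/276.61 = 0.00595.
Since ε_t ≥ 0.005, the section is tension-controlled.

ε_t ≈ 0.00595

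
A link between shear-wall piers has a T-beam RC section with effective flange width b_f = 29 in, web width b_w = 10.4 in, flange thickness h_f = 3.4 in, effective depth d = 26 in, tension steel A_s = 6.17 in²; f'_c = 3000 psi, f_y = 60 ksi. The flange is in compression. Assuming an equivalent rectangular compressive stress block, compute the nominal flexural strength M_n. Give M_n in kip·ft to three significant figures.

Tension: T = A_s f_y = 6.17 × 60 = 370.2 kips.
Try a within the flange: a = T/(0.85 f'_c b_f) = 370.2/(0.85 × 3 × 29) = 5.006 in.
a = 5.006 > h_f = 3.4 in: the block extends into the web. Split into flange-overhang and web parts.
C_f = 0.85 f'_c (b_f − b_w) h_f = 0.85 × 3 × (29 − 10.4) × 3.4 = 161.3 kips.
Remaining web compression depth: a_w = (T − C_f)/(0.85 f'_c b_w) = (370.2 − 161.3)/(0.85 × 3 × 10.4) = 7.877 in.
M_n = C_f(d − h_f/2) + (T − C_f)(d − a_w/2) = 161.3 × (26 − 1.7) + 208.9 × (26 − 3.9385) = 3919.6 + 4608.6 = 8528.2 kip·in.
M_n = 8528.2/12 = 710.68 kip·ft.

M_n ≈ 711 kip·ft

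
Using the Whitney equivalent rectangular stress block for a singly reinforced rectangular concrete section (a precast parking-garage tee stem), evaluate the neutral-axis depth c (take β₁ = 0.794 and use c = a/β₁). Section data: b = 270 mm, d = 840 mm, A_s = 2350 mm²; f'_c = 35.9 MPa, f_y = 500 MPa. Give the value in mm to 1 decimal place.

c ≈ 179.6 mm

T = A_s f_y = 2350 × 500 = 1175000 N = 1175 kN.
Setting C = 0.85 f'_c a b equal to T: a = 1175000/(0.85 × 35.9 × 270) = 142.614 mm.
With β₁ = 0.794, c = a/β₁ = 142.614/0.794 = 179.6 mm.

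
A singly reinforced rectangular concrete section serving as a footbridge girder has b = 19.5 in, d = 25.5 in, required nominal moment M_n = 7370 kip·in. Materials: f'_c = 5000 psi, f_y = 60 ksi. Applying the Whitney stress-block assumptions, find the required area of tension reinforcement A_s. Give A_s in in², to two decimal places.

A_s ≈ 5.20 in²

From M_n = 0.85 f'_c a b (d − a/2):
a = d − √(d² − 2M_n/(0.85 f'_c b)) = 25.5 − √(25.5² − 2 × 7370/(0.85 × 5 × 19.5)) = 3.765 in.
A_s = 0.85 f'_c a b / f_y = 0.85 × 5 × 3.765 × 19.5 / 60 = 5.200 in².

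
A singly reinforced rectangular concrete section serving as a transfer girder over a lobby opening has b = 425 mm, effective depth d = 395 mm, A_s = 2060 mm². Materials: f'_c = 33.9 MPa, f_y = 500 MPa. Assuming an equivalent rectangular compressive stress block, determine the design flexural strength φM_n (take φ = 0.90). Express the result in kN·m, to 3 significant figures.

φM_n ≈ 327 kN·m

T = A_s f_y = 2060 × 500 = 1030000 N = 1030 kN.
From C = T: a = T/(0.85 f'_c b) = 1030000/(0.85 × 33.9 × 425) = 84.11 mm.
M_n = T(d − a/2) = 1030 kN × (395 − 42.055) mm = 363.53 kN·m.
φM_n = 0.90 × 363.53 = 327.18 kN·m.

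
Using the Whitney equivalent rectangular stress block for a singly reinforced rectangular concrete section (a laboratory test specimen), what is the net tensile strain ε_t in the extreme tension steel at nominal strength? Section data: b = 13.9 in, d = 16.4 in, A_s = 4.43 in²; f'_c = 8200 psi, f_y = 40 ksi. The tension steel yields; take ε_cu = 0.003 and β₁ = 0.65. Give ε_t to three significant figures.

a = A_s f_y/(0.85 f'_c b) = 1.829 in.
β₁ = 0.65, so c = a/β₁ = 1.829/0.65 = 2.814 in.
From the linear strain diagram with ε_cu = 0.003: ε_t = 0.003 (d − c)/c = 0.003 × (16.4 − 2.814)/2.814 = 0.0145.
Since ε_t ≥ 0.005, the section is tension-controlled.

ε_t ≈ 0.0145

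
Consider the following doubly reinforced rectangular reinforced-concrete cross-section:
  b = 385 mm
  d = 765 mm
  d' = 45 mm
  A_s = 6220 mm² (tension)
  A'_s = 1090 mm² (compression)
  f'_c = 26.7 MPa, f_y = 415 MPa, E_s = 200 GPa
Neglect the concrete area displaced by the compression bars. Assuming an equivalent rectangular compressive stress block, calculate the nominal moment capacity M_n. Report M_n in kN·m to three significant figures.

Assume both tension and compression steel yield.
Net tension couple steel: A_s − A'_s = 5130 mm².
a = (A_s − A'_s) f_y / (0.85 f'_c b) = 2128950/(0.85 × 26.7 × 385) = 243.65 mm.
c = a/β₁ = 243.65/0.85 = 286.65 mm; ε'_s = 0.003(c − d')/c = 0.0025 ≥ f_y/E_s = 0.0021, so compression steel does yield.
M_n = (A_s − A'_s) f_y (d − a/2) + A'_s f_y (d − d') = [2128950 × (765 − 121.825) + 452350 × (765 − 45)] × 10⁻⁶ = 1369.29 + 325.69 = 1694.98 kN·m.

M_n ≈ 1690 kN·m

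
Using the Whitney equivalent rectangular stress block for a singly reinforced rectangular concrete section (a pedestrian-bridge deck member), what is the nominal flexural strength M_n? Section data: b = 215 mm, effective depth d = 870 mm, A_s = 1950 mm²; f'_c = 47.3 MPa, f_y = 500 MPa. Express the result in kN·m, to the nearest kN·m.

M_n ≈ 793 kN·m

T = A_s f_y = 1950 × 500 = 975000 N = 975 kN.
From C = T: a = T/(0.85 f'_c b) = 975000/(0.85 × 47.3 × 215) = 112.79 mm.
M_n = T(d − a/2) = 975 kN × (870 − 56.395) mm = 793.26 kN·m.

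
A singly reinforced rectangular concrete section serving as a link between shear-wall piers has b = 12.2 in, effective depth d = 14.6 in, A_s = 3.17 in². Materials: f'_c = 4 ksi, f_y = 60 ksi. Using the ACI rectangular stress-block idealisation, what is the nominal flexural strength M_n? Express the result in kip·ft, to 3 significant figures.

M_n ≈ 195 kip·ft

T = A_s f_y = 3.17 × 60 = 190.2 kips.
a = T/(0.85 f'_c b) = 190.2/(0.85 × 4 × 12.2) = 4.585 in.
M_n = T(d − a/2) = 190.2 × (14.6 − 2.2925) = 2340.9 kip·in = 2340.9/12 = 195.08 kip·ft.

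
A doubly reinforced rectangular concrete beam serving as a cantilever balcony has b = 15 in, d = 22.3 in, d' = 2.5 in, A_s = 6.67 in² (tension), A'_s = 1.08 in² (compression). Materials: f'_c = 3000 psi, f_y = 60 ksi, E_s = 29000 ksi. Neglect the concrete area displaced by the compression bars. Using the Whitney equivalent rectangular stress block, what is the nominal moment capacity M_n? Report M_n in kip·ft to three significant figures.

M_n ≈ 608 kip·ft

Assume both steels yield.
a = (A_s − A'_s) f_y/(0.85 f'_c b) = (6.67 − 1.08) × 60/(0.85 × 3 × 15) = 8.769 in.
c = a/β₁ = 8.769/0.85 = 10.316 in; ε'_s = 0.003(c − d')/c = 0.0023 ≥ ε_y = 0.0021, so the compression steel yields.
M_n = (A_s − A'_s) f_y (d − a/2) + A'_s f_y (d − d') = 335.4 × (22.3 − 4.3845) + 64.8 × (22.3 − 2.5) = 6008.9 + 1283.0 = 7291.9 kip·in = 7291.9/12 = 607.66 kip·ft.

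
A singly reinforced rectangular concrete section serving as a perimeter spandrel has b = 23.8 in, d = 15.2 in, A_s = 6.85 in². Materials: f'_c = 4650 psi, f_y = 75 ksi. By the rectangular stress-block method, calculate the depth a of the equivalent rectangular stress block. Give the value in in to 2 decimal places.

a ≈ 5.46 in

T = A_s f_y = 6.85 × 75 = 513.75 kips.
a = T/(0.85 f'_c b) = 513.75/(0.85 × 4.65 × 23.8) = 5.46 in.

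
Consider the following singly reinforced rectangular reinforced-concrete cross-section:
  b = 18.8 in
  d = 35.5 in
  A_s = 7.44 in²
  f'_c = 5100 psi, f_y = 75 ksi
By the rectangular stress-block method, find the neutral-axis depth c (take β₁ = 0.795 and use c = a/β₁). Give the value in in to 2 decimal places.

T = A_s f_y = 7.44 × 75 = 558 kips.
a = T/(0.85 f'_c b) = 558/(0.85 × 5.1 × 18.8) = 6.8468 in.
With β₁ = 0.795, c = a/β₁ = 6.8468/0.795 = 8.61 in.

c ≈ 8.61 in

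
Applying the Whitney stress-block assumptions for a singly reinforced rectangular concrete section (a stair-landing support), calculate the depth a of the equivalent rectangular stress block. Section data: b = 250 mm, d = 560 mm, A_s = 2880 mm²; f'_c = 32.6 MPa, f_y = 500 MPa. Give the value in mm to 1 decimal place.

a ≈ 207.9 mm

T = A_s f_y = 2880 × 500 = 1440000 N = 1440 kN.
Setting C = 0.85 f'_c a b equal to T: a = 1440000/(0.85 × 32.6 × 250) = 207.9 mm.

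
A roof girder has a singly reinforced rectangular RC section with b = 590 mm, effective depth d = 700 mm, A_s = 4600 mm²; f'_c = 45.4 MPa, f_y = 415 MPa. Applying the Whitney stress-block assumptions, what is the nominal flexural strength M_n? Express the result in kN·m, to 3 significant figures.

M_n ≈ 1260 kN·m

T = A_s f_y = 4600 × 415 = 1909000 N = 1909 kN.
From C = T: a = T/(0.85 f'_c b) = 1909000/(0.85 × 45.4 × 590) = 83.85 mm.
M_n = T(d − a/2) = 1909 kN × (700 − 41.925) mm = 1256.27 kN·m.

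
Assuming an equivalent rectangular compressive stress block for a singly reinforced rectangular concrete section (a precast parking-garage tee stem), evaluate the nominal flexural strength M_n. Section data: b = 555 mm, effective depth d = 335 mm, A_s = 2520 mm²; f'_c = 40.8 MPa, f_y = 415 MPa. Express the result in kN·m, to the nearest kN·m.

M_n ≈ 322 kN·m

T = A_s f_y = 2520 × 415 = 1045800 N = 1045.8 kN.
From C = T: a = T/(0.85 f'_c b) = 1045800/(0.85 × 40.8 × 555) = 54.33 mm.
M_n = T(d − a/2) = 1045.8 kN × (335 − 27.165) mm = 321.93 kN·m.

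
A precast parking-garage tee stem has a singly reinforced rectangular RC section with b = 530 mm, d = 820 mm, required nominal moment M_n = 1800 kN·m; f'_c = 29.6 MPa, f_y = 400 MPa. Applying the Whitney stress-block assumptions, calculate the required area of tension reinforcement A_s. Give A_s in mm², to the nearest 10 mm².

With M_n = 0.85 f'_c a b (d − a/2), solve the quadratic for a:
a = d − √(d² − 2M_n/(0.85 f'_c b)) = 820 − √(820² − 2 × 1800×10⁶/(0.85 × 29.6 × 530)) = 185.63 mm.
A_s = 0.85 f'_c a b / f_y = 0.85 × 29.6 × 185.63 × 530 / 400 = 6188.3 mm².

A_s ≈ 6190 mm²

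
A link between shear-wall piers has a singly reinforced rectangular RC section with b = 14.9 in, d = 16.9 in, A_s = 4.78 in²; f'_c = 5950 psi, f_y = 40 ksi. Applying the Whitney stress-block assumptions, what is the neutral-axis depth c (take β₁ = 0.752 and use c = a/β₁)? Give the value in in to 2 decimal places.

c ≈ 3.37 in

T = A_s f_y = 4.78 × 40 = 191.2 kips.
a = T/(0.85 f'_c b) = 191.2/(0.85 × 5.95 × 14.9) = 2.5373 in.
With β₁ = 0.752, c = a/β₁ = 2.5373/0.752 = 3.37 in.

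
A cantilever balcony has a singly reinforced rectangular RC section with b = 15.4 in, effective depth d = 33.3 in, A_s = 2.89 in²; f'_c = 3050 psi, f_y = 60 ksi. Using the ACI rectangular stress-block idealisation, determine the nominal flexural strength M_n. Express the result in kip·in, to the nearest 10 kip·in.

T = A_s f_y = 2.89 × 60 = 173.4 kips.
a = T/(0.85 f'_c b) = 173.4/(0.85 × 3.05 × 15.4) = 4.343 in.
M_n = T(d − a/2) = 173.4 × (33.3 − 2.1715) = 5397.7 kip·in.

M_n ≈ 5400 kip·in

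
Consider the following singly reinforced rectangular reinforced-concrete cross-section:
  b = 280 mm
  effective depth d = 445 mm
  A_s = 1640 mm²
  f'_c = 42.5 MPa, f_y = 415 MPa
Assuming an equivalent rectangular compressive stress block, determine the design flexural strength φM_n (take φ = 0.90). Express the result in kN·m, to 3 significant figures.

φM_n ≈ 252 kN·m

T = A_s f_y = 1640 × 415 = 680600 N = 680.6 kN.
From C = T: a = T/(0.85 f'_c b) = 680600/(0.85 × 42.5 × 280) = 67.29 mm.
M_n = T(d − a/2) = 680.6 kN × (445 − 33.645) mm = 279.97 kN·m.
φM_n = 0.90 × 279.97 = 251.97 kN·m.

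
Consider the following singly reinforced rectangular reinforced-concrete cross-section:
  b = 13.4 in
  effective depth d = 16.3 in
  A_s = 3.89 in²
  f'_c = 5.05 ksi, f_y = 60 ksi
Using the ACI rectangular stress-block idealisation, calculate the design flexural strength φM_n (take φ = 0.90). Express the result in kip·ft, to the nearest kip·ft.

φM_n ≈ 250 kip·ft

T = A_s f_y = 3.89 × 60 = 233.4 kips.
a = T/(0.85 f'_c b) = 233.4/(0.85 × 5.05 × 13.4) = 4.058 in.
M_n = T(d − a/2) = 233.4 × (16.3 − 2.029) = 3330.9 kip·in = 3330.9/12 = 277.58 kip·ft.
φM_n = 0.90 × 277.58 = 249.82 kip·ft.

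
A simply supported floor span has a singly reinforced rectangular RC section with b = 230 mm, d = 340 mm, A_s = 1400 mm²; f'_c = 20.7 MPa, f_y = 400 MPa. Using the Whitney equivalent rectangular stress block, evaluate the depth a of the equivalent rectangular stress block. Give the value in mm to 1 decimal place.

a ≈ 138.4 mm

T = A_s f_y = 1400 × 400 = 560000 N = 560 kN.
Setting C = 0.85 f'_c a b equal to T: a = 560000/(0.85 × 20.7 × 230) = 138.4 mm.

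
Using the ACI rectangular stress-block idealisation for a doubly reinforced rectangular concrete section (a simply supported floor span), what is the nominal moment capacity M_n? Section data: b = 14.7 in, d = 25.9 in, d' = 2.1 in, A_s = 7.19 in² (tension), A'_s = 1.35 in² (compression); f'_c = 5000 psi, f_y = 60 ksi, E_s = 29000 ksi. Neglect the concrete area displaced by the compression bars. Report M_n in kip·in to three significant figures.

Assume both steels yield.
a = (A_s − A'_s) f_y/(0.85 f'_c b) = (7.19 − 1.35) × 60/(0.85 × 5 × 14.7) = 5.609 in.
c = a/β₁ = 5.609/0.8 = 7.011 in; ε'_s = 0.003(c − d')/c = 0.0021 ≥ ε_y = 0.0021, so the compression steel yields.
M_n = (A_s − A'_s) f_y (d − a/2) + A'_s f_y (d − d') = 350.4 × (25.9 − 2.8045) + 81 × (25.9 − 2.1) = 8092.7 + 1927.8 = 10020.5 kip·in.

M_n ≈ 10000 kip·in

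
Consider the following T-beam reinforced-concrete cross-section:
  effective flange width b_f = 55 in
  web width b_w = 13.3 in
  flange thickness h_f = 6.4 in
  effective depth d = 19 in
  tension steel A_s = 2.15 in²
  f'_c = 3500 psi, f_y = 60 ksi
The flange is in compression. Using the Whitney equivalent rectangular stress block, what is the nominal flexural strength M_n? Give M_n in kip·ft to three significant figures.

Tension: T = A_s f_y = 2.15 × 60 = 129 kips.
Try a within the flange: a = T/(0.85 f'_c b_f) = 129/(0.85 × 3.5 × 55) = 0.788 in.
Since a = 0.788 ≤ h_f = 6.4 in, the stress block lies entirely in the flange; analyse as a rectangular beam of width b_f.
M_n = T(d − a/2) = 129 × (19 − 0.394) = 2400.2 kip·in.
M_n = 2400.2/12 = 200.02 kip·ft.

M_n ≈ 200 kip·ft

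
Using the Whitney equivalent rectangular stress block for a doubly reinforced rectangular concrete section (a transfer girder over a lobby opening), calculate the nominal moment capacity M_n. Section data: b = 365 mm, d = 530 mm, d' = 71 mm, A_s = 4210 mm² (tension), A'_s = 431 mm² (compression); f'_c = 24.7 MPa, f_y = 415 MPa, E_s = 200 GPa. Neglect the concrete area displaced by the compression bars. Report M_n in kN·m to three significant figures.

Assume both tension and compression steel yield.
Net tension couple steel: A_s − A'_s = 3779 mm².
a = (A_s − A'_s) f_y / (0.85 f'_c b) = 1568285/(0.85 × 24.7 × 365) = 204.65 mm.
c = a/β₁ = 204.65/0.85 = 240.76 mm; ε'_s = 0.003(c − d')/c = 0.0021 ≥ f_y/E_s = 0.0021, so compression steel does yield.
M_n = (A_s − A'_s) f_y (d − a/2) + A'_s f_y (d − d') = [1568285 × (530 − 102.325) + 178865 × (530 − 71)] × 10⁻⁶ = 670.72 + 82.10 = 752.82 kN·m.

M_n ≈ 753 kN·m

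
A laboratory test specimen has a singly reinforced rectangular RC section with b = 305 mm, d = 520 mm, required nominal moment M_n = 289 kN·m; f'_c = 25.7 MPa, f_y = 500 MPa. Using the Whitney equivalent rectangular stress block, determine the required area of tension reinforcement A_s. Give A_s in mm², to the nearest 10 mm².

With M_n = 0.85 f'_c a b (d − a/2), solve the quadratic for a:
a = d − √(d² − 2M_n/(0.85 f'_c b)) = 520 − √(520² − 2 × 289×10⁶/(0.85 × 25.7 × 305)) = 91.46 mm.
A_s = 0.85 f'_c a b / f_y = 0.85 × 25.7 × 91.46 × 305 / 500 = 1218.7 mm².

A_s ≈ 1220 mm²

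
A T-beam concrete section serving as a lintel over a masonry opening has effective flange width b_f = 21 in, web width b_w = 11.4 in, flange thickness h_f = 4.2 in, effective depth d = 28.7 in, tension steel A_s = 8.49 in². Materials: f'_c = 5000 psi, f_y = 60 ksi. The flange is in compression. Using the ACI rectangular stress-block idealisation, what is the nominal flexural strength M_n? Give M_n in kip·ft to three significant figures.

Tension: T = A_s f_y = 8.49 × 60 = 509.4 kips.
Try a within the flange: a = T/(0.85 f'_c b_f) = 509.4/(0.85 × 5 × 21) = 5.708 in.
a = 5.708 > h_f = 4.2 in: the block extends into the web. Split into flange-overhang and web parts.
C_f = 0.85 f'_c (b_f − b_w) h_f = 0.85 × 5 × (21 − 11.4) × 4.2 = 171.4 kips.
Remaining web compression depth: a_w = (T − C_f)/(0.85 f'_c b_w) = (509.4 − 171.4)/(0.85 × 5 × 11.4) = 6.976 in.
M_n = C_f(d − h_f/2) + (T − C_f)(d − a_w/2) = 171.4 × (28.7 − 2.1) + 338 × (28.7 − 3.488) = 4559.2 + 8521.7 = 13080.9 kip·in.
M_n = 13080.9/12 = 1090.08 kip·ft.

M_n ≈ 1090 kip·ft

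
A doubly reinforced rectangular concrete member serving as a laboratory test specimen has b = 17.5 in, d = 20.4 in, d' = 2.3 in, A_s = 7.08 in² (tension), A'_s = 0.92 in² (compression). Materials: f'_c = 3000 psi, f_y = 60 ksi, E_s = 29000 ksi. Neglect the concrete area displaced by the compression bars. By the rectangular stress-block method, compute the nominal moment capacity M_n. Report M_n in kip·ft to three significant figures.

M_n ≈ 584 kip·ft

Assume both steels yield.
a = (A_s − A'_s) f_y/(0.85 f'_c b) = (7.08 − 0.92) × 60/(0.85 × 3 × 17.5) = 8.282 in.
c = a/β₁ = 8.282/0.85 = 9.744 in; ε'_s = 0.003(c − d')/c = 0.0023 ≥ ε_y = 0.0021, so the compression steel yields.
M_n = (A_s − A'_s) f_y (d − a/2) + A'_s f_y (d − d') = 369.6 × (20.4 − 4.141) + 55.2 × (20.4 − 2.3) = 6009.3 + 999.1 = 7008.4 kip·in = 7008.4/12 = 584.03 kip·ft.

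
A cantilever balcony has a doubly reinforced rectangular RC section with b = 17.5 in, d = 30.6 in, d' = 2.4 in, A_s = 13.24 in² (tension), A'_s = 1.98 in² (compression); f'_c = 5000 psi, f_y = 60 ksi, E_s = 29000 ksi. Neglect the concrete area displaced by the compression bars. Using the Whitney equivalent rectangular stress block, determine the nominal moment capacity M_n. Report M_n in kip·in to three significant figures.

Assume both steels yield.
a = (A_s − A'_s) f_y/(0.85 f'_c b) = (13.24 − 1.98) × 60/(0.85 × 5 × 17.5) = 9.084 in.
c = a/β₁ = 9.084/0.8 = 11.355 in; ε'_s = 0.003(c − d')/c = 0.0024 ≥ ε_y = 0.0021, so the compression steel yields.
M_n = (A_s − A'_s) f_y (d − a/2) + A'_s f_y (d − d') = 675.6 × (30.6 − 4.542) + 118.8 × (30.6 − 2.4) = 17604.8 + 3350.2 = 20955.0 kip·in.

M_n ≈ 21000 kip·in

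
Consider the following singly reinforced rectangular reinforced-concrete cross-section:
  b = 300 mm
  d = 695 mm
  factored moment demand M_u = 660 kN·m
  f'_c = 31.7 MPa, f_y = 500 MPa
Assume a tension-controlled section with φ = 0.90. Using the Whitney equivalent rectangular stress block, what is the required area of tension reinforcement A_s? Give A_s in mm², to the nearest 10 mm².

A_s ≈ 2360 mm²

M_n = M_u/φ = 660/0.90 = 733.333 kN·m.
With M_n = 0.85 f'_c a b (d − a/2), solve the quadratic for a:
a = d − √(d² − 2M_n/(0.85 f'_c b)) = 695 − √(695² − 2 × 733.333×10⁶/(0.85 × 31.7 × 300)) = 145.83 mm.
A_s = 0.85 f'_c a b / f_y = 0.85 × 31.7 × 145.83 × 300 / 500 = 2357.6 mm².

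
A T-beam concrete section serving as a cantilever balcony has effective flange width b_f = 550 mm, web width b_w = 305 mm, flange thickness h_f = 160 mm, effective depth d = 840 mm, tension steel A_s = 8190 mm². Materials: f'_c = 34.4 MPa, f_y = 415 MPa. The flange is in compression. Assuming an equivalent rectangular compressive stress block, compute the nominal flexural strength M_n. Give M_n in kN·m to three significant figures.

M_n ≈ 2480 kN·m

Tension: T = A_s f_y = 8190 × 415 = 3398850 N.
Try a within the flange: a = T/(0.85 f'_c b_f) = 3398850/(0.85 × 34.4 × 550) = 211.34 mm.
a = 211.34 > h_f = 160 mm: the block extends into the web. Split into flange-overhang and web parts.
C_f = 0.85 f'_c (b_f − b_w) h_f = 0.85 × 34.4 × (550 − 305) × 160 = 1146208 N.
Remaining web compression depth: a_w = (T − C_f)/(0.85 f'_c b_w) = (3398850 − 1146208)/(0.85 × 34.4 × 305) = 252.59 mm.
M_n = C_f(d − h_f/2) + (T − C_f)(d − a_w/2) = 1146208 × (840 − 80) + 2252642 × (840 − 126.295) = 871.12 + 1607.72 = 2478.84 × 10⁶ N·mm.
M_n = 2478.84 kN·m.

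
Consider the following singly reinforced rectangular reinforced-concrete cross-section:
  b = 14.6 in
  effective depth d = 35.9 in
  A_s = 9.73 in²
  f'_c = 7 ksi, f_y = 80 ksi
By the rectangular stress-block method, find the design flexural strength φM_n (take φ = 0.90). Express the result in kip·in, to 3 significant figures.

φM_n ≈ 22000 kip·in

T = A_s f_y = 9.73 × 80 = 778.4 kips.
a = T/(0.85 f'_c b) = 778.4/(0.85 × 7 × 14.6) = 8.961 in.
M_n = T(d − a/2) = 778.4 × (35.9 − 4.4805) = 24456.9 kip·in.
φM_n = 0.90 × 24456.9 = 22011.2 kip·in.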